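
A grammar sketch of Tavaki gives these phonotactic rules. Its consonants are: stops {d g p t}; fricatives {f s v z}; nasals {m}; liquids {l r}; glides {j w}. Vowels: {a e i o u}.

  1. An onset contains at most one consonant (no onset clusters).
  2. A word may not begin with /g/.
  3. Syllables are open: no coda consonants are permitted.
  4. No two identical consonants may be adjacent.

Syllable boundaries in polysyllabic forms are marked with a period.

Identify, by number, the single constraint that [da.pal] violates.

[da.pal]: syllable 2 coda /l/ has 1 consonant (> 0).
This is a violation of constraint 3: "Syllables are open: no coda consonants are permitted."
The remaining constraints (1, 2, 4) are satisfied.

3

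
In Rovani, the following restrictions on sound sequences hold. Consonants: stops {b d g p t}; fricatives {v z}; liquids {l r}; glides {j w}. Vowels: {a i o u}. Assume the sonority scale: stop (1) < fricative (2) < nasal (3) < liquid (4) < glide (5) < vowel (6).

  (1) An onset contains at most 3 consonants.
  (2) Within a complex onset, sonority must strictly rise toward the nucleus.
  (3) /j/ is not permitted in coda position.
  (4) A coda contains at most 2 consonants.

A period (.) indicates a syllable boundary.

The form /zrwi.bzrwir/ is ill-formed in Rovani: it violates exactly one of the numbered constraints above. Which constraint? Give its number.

1

/zrwi.bzrwir/: syllable 2 onset /bzrw/ has 4 consonants (> 3).
This is a violation of constraint 1: "An onset contains at most 3 consonants."
The remaining constraints (2, 3, 4) are satisfied.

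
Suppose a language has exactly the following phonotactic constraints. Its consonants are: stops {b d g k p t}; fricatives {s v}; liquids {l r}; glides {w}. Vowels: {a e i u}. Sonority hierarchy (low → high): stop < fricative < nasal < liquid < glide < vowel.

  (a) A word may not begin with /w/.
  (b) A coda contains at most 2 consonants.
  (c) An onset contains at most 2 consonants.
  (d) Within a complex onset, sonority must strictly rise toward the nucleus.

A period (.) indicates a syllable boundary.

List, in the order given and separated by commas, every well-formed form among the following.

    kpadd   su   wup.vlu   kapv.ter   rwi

kpadd — violates constraint (d): syllable 1 onset /kp/: /k/ (stop, 1) → /p/ (stop, 1) does not rise → ill-formed
su — σ1 onset /s/, coda /∅/ ok → well-formed
wup.vlu — violates constraint (a): word begins with /w/ → ill-formed
kapv.ter — σ1 onset /k/, coda /pv/ (2C) ok; σ2 onset /t/, coda /r/ ok → well-formed
rwi — σ1 onset /rw/ (4→5 rises), coda /∅/ ok → well-formed

su, kapv.ter, rwi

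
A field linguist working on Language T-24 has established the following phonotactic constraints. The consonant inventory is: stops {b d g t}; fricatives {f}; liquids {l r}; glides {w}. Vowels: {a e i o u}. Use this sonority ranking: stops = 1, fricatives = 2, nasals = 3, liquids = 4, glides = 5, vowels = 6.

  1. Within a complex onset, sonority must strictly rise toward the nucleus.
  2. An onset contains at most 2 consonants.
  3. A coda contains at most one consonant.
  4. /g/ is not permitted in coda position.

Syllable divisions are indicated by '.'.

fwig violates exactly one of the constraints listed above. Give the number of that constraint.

fwig: syllable 1 coda contains /g/.
This is a violation of constraint 4: "/g/ is not permitted in coda position."
The remaining constraints (1, 2, 3) are satisfied.

4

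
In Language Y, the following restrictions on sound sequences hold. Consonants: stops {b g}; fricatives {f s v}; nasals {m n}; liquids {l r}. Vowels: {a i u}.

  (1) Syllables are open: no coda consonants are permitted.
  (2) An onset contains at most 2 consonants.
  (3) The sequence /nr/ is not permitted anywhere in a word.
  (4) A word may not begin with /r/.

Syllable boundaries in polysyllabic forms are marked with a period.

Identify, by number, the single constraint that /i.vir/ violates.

1

/i.vir/: syllable 2 coda /r/ has 1 consonant (> 0).
This is a violation of constraint 1: "Syllables are open: no coda consonants are permitted."
The remaining constraints (2, 3, 4) are satisfied.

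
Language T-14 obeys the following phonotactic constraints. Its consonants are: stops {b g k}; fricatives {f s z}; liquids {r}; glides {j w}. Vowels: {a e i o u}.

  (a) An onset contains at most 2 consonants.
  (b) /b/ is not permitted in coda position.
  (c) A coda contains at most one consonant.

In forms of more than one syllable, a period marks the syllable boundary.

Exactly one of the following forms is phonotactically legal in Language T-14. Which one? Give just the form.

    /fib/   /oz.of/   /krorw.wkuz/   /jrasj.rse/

/fib/ — violates constraint (b): syllable 1 coda contains /b/ → phonotactically illegal
/oz.of/ — σ1 onset /∅/, coda /z/ ok; σ2 onset /∅/, coda /f/ ok → phonotactically legal
/krorw.wkuz/ — violates constraint (c): syllable 1 coda /rw/ has 2 consonants (> 1) → phonotactically illegal
/jrasj.rse/ — violates constraint (c): syllable 1 coda /sj/ has 2 consonants (> 1) → phonotactically illegal

/oz.of/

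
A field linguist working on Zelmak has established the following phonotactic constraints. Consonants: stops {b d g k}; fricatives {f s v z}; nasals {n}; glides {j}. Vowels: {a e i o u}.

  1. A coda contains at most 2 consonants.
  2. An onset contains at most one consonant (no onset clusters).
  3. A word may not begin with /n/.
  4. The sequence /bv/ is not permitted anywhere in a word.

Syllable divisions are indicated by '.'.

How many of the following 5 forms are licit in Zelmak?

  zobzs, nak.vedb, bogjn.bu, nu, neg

zobzs — violates constraint 1: syllable 1 coda /bzs/ has 3 consonants (> 2) → illicit
nak.vedb — violates constraint 3: word begins with /n/ → illicit
bogjn.bu — violates constraint 1: syllable 1 coda /gjn/ has 3 consonants (> 2) → illicit
nu — violates constraint 3: word begins with /n/ → illicit
neg — violates constraint 3: word begins with /n/ → illicit
No form is licit → 0.

0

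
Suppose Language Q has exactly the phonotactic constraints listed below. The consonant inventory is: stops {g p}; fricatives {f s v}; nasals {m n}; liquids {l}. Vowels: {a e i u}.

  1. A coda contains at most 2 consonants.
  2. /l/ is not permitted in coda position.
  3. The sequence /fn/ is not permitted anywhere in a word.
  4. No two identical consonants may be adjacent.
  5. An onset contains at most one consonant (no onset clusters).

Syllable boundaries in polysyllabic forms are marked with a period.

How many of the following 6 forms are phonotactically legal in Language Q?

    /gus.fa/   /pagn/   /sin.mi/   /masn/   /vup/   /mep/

6

/gus.fa/ — σ1 onset /g/, coda /s/ ok; σ2 onset /f/, coda /∅/ ok → phonotactically legal
/pagn/ — σ1 onset /p/, coda /gn/ (2C) ok → phonotactically legal
/sin.mi/ — σ1 onset /s/, coda /n/ ok; σ2 onset /m/, coda /∅/ ok → phonotactically legal
/masn/ — σ1 onset /m/, coda /sn/ (2C) ok → phonotactically legal
/vup/ — σ1 onset /v/, coda /p/ ok → phonotactically legal
/mep/ — σ1 onset /m/, coda /p/ ok → phonotactically legal
Phonotactically legal: /gus.fa/, /pagn/, /sin.mi/, /masn/, /vup/, /mep/ → 6.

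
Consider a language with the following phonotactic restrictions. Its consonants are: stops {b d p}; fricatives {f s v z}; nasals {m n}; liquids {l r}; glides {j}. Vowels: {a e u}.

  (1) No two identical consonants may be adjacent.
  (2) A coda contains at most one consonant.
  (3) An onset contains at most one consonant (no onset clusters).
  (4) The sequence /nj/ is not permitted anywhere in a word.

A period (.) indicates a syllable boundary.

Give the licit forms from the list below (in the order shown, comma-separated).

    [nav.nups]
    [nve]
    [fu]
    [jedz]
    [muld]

[fu]

[nav.nups] — violates constraint 2: syllable 2 coda /ps/ has 2 consonants (> 1) → illicit
[nve] — violates constraint 3: syllable 1 onset /nv/ has 2 consonants (> 1) → illicit
[fu] — σ1 onset /f/, coda /∅/ ok → licit
[jedz] — violates constraint 2: syllable 1 coda /dz/ has 2 consonants (> 1) → illicit
[muld] — violates constraint 2: syllable 1 coda /ld/ has 2 consonants (> 1) → illicit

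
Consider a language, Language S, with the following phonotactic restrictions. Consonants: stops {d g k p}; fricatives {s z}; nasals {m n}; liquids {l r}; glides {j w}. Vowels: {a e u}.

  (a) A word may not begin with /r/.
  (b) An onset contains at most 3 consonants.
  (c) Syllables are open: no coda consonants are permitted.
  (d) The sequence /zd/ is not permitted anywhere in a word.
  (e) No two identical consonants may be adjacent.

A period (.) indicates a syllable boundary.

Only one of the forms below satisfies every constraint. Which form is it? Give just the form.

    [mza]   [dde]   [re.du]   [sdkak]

[mza]

[mza] — σ1 onset /mz/ (2C), coda /∅/ ok → phonotactically legal
[dde] — violates constraint (e): adjacent identical consonants /dd/ → phonotactically illegal
[re.du] — violates constraint (a): word begins with /r/ → phonotactically illegal
[sdkak] — violates constraint (c): syllable 1 coda /k/ has 1 consonant (> 0) → phonotactically illegal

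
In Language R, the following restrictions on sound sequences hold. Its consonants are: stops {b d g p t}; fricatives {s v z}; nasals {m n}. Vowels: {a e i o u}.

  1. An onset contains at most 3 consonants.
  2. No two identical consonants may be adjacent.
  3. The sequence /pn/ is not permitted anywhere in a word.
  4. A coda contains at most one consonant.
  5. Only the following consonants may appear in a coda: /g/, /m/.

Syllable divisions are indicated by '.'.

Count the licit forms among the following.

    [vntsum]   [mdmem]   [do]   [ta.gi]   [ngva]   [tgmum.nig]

5

[vntsum] — violates constraint 1: syllable 1 onset /vnts/ has 4 consonants (> 3) → illicit
[mdmem] — σ1 onset /mdm/ (3C), coda /m/ ok → licit
[do] — σ1 onset /d/, coda /∅/ ok → licit
[ta.gi] — σ1 onset /t/, coda /∅/ ok; σ2 onset /g/, coda /∅/ ok → licit
[ngva] — σ1 onset /ngv/ (3C), coda /∅/ ok → licit
[tgmum.nig] — σ1 onset /tgm/ (3C), coda /m/ ok; σ2 onset /n/, coda /g/ ok → licit
Licit: [mdmem], [do], [ta.gi], [ngva], [tgmum.nig] → 5.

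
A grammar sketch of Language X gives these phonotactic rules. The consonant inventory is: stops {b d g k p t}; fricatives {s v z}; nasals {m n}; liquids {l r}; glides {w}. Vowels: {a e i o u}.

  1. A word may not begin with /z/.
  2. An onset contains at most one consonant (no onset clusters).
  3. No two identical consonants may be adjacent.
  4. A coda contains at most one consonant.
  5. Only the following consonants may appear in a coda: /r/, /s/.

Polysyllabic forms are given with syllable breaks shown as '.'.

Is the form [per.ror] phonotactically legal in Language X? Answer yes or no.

[per.ror] — violates constraint 3: adjacent identical consonants /rr/ → phonotactically illegal

no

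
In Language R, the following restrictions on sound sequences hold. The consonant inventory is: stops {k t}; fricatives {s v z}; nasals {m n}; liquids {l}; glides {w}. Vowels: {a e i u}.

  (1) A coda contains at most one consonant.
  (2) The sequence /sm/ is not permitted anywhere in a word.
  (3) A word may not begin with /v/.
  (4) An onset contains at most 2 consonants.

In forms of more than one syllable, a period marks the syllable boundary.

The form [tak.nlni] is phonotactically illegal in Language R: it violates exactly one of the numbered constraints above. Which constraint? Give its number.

4

[tak.nlni]: syllable 2 onset /nln/ has 3 consonants (> 2).
This is a violation of constraint 4: "An onset contains at most 2 consonants."
The remaining constraints (1, 2, 3) are satisfied.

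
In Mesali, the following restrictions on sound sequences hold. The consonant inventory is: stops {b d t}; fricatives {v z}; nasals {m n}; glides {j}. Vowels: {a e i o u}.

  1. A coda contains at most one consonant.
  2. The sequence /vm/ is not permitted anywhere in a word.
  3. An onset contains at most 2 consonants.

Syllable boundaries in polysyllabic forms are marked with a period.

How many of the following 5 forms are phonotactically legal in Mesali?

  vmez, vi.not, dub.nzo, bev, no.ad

4

vmez — violates constraint 2: contains banned sequence /vm/ → phonotactically illegal
vi.not — σ1 onset /v/, coda /∅/ ok; σ2 onset /n/, coda /t/ ok → phonotactically legal
dub.nzo — σ1 onset /d/, coda /b/ ok; σ2 onset /nz/ (2C), coda /∅/ ok → phonotactically legal
bev — σ1 onset /b/, coda /v/ ok → phonotactically legal
no.ad — σ1 onset /n/, coda /∅/ ok; σ2 onset /∅/, coda /d/ ok → phonotactically legal
Phonotactically legal: vi.not, dub.nzo, bev, no.ad → 4.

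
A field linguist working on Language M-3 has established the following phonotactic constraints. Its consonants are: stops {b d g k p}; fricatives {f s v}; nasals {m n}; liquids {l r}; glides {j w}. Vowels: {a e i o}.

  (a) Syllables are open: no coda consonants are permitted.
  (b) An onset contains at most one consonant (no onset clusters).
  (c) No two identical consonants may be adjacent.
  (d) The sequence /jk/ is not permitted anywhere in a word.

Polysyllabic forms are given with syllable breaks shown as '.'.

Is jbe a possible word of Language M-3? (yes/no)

no

jbe — violates constraint (b): syllable 1 onset /jb/ has 2 consonants (> 1) → not permitted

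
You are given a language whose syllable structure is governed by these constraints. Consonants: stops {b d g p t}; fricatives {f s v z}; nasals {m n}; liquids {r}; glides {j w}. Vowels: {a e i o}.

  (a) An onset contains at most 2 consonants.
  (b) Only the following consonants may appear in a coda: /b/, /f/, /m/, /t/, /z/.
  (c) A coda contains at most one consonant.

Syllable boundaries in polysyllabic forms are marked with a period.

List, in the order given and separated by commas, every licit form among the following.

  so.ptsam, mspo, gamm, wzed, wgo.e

wgo.e

so.ptsam — violates constraint (a): syllable 2 onset /pts/ has 3 consonants (> 2) → illicit
mspo — violates constraint (a): syllable 1 onset /msp/ has 3 consonants (> 2) → illicit
gamm — violates constraint (c): syllable 1 coda /mm/ has 2 consonants (> 1) → illicit
wzed — violates constraint (b): syllable 1 coda contains /d/, which is not a licensed coda consonant → illicit
wgo.e — σ1 onset /wg/ (2C), coda /∅/ ok; σ2 onset /∅/, coda /∅/ ok → licit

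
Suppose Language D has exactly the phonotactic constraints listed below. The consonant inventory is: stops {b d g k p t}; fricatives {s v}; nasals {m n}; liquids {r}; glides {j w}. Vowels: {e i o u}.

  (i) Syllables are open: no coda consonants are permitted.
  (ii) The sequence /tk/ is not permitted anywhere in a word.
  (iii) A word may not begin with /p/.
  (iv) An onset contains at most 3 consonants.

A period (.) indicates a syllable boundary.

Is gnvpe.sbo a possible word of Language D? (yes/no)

gnvpe.sbo — violates constraint (iv): syllable 1 onset /gnvp/ has 4 consonants (> 3) → ill-formed

no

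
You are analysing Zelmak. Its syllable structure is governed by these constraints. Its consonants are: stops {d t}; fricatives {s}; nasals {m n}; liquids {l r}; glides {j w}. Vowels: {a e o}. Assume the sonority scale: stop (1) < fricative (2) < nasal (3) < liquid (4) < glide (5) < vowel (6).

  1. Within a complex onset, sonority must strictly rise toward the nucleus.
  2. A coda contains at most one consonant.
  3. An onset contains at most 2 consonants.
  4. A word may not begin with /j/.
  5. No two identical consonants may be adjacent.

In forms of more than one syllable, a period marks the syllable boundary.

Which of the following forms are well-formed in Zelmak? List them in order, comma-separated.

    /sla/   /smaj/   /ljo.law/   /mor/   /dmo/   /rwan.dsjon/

/sla/, /smaj/, /ljo.law/, /mor/, /dmo/

/sla/ — σ1 onset /sl/ (2→4 rises), coda /∅/ ok → well-formed
/smaj/ — σ1 onset /sm/ (2→3 rises), coda /j/ ok → well-formed
/ljo.law/ — σ1 onset /lj/ (4→5 rises), coda /∅/ ok; σ2 onset /l/, coda /w/ ok → well-formed
/mor/ — σ1 onset /m/, coda /r/ ok → well-formed
/dmo/ — σ1 onset /dm/ (1→3 rises), coda /∅/ ok → well-formed
/rwan.dsjon/ — violates constraint 3: syllable 2 onset /dsj/ has 3 consonants (> 2) → ill-formed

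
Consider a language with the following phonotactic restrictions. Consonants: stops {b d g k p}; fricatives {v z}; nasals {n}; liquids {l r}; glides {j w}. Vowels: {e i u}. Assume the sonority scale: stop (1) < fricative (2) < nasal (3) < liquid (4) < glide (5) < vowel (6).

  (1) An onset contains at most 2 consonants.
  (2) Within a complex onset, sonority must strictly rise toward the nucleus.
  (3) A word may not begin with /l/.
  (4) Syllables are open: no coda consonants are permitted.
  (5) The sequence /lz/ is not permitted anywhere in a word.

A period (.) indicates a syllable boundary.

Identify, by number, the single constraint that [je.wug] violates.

4

[je.wug]: syllable 2 coda /g/ has 1 consonant (> 0).
This is a violation of constraint 4: "Syllables are open: no coda consonants are permitted."
The remaining constraints (1, 2, 3, 5) are satisfied.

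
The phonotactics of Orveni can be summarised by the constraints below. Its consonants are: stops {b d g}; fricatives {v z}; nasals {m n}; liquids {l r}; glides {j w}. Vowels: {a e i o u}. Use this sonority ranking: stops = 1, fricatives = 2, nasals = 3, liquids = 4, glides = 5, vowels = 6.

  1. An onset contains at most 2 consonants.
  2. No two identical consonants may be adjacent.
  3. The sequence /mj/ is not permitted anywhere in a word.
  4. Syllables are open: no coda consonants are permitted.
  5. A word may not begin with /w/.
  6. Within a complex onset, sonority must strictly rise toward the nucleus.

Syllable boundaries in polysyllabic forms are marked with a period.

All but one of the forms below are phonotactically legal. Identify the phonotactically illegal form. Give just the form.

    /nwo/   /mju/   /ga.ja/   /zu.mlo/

/nwo/ — σ1 onset /nw/ (3→5 rises), coda /∅/ ok → phonotactically legal
/mju/ — violates constraint 3: contains banned sequence /mj/ → phonotactically illegal
/ga.ja/ — σ1 onset /g/, coda /∅/ ok; σ2 onset /j/, coda /∅/ ok → phonotactically legal
/zu.mlo/ — σ1 onset /z/, coda /∅/ ok; σ2 onset /ml/ (3→4 rises), coda /∅/ ok → phonotactically legal

/mju/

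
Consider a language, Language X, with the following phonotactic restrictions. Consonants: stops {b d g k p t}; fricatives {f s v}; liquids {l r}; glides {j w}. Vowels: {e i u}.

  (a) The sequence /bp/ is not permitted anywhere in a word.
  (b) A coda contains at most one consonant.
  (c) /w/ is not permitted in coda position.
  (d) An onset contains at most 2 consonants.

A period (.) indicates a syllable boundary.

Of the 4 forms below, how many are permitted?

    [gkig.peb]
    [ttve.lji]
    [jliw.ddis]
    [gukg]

1

[gkig.peb] — σ1 onset /gk/ (2C), coda /g/ ok; σ2 onset /p/, coda /b/ ok → permitted
[ttve.lji] — violates constraint (d): syllable 1 onset /ttv/ has 3 consonants (> 2) → not permitted
[jliw.ddis] — violates constraint (c): syllable 1 coda contains /w/ → not permitted
[gukg] — violates constraint (b): syllable 1 coda /kg/ has 2 consonants (> 1) → not permitted
Permitted: [gkig.peb] → 1.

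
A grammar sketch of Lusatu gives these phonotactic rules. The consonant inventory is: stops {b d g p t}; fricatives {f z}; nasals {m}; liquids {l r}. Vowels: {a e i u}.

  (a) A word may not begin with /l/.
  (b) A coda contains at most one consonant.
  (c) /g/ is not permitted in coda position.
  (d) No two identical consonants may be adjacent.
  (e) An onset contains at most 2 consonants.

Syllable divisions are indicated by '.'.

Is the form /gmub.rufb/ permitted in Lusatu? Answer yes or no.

no

/gmub.rufb/ — violates constraint (b): syllable 2 coda /fb/ has 2 consonants (> 1) → not permitted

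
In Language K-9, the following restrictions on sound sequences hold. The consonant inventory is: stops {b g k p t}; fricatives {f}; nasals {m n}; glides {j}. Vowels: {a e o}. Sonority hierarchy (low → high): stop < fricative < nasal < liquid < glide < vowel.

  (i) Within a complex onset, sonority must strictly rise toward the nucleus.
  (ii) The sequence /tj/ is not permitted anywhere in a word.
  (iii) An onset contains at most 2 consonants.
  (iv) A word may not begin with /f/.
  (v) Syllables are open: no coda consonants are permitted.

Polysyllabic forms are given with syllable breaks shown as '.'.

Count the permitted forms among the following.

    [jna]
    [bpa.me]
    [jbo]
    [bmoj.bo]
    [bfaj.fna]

0

[jna] — violates constraint (i): syllable 1 onset /jn/: /j/ (glide, 5) → /n/ (nasal, 3) does not rise → not permitted
[bpa.me] — violates constraint (i): syllable 1 onset /bp/: /b/ (stop, 1) → /p/ (stop, 1) does not rise → not permitted
[jbo] — violates constraint (i): syllable 1 onset /jb/: /j/ (glide, 5) → /b/ (stop, 1) does not rise → not permitted
[bmoj.bo] — violates constraint (v): syllable 1 coda /j/ has 1 consonant (> 0) → not permitted
[bfaj.fna] — violates constraint (v): syllable 1 coda /j/ has 1 consonant (> 0) → not permitted
No form is permitted → 0.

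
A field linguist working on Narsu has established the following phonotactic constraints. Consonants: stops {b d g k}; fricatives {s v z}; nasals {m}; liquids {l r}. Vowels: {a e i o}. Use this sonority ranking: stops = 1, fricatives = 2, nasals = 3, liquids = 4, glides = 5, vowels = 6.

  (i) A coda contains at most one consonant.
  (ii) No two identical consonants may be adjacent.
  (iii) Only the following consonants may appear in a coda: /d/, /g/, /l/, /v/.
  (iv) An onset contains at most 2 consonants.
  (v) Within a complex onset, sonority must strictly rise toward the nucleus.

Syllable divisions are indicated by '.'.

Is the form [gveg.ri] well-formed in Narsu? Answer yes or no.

[gveg.ri] — σ1 onset /gv/ (1→2 rises), coda /g/ ok; σ2 onset /r/, coda /∅/ ok → well-formed

yes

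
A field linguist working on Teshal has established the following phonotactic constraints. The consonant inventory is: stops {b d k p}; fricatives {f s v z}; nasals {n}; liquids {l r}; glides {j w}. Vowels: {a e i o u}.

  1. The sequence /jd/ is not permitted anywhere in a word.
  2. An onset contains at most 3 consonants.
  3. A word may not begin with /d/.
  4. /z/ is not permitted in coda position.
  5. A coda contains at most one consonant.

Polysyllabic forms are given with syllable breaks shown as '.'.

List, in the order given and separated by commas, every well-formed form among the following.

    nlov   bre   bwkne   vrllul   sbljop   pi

nlov, bre, pi

nlov — σ1 onset /nl/ (2C), coda /v/ ok → well-formed
bre — σ1 onset /br/ (2C), coda /∅/ ok → well-formed
bwkne — violates constraint 2: syllable 1 onset /bwkn/ has 4 consonants (> 3) → ill-formed
vrllul — violates constraint 2: syllable 1 onset /vrll/ has 4 consonants (> 3) → ill-formed
sbljop — violates constraint 2: syllable 1 onset /sblj/ has 4 consonants (> 3) → ill-formed
pi — σ1 onset /p/, coda /∅/ ok → well-formed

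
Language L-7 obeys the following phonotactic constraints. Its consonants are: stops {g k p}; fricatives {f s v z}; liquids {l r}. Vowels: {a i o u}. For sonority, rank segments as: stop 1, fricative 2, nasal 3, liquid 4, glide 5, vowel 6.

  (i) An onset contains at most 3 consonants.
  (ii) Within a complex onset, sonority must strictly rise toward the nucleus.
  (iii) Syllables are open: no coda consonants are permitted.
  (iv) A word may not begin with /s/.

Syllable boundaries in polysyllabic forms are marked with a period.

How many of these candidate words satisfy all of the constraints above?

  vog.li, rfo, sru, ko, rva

1

vog.li — violates constraint (iii): syllable 1 coda /g/ has 1 consonant (> 0) → ill-formed
rfo — violates constraint (ii): syllable 1 onset /rf/: /r/ (liquid, 4) → /f/ (fricative, 2) does not rise → ill-formed
sru — violates constraint (iv): word begins with /s/ → ill-formed
ko — σ1 onset /k/, coda /∅/ ok → well-formed
rva — violates constraint (ii): syllable 1 onset /rv/: /r/ (liquid, 4) → /v/ (fricative, 2) does not rise → ill-formed
Well-formed: ko → 1.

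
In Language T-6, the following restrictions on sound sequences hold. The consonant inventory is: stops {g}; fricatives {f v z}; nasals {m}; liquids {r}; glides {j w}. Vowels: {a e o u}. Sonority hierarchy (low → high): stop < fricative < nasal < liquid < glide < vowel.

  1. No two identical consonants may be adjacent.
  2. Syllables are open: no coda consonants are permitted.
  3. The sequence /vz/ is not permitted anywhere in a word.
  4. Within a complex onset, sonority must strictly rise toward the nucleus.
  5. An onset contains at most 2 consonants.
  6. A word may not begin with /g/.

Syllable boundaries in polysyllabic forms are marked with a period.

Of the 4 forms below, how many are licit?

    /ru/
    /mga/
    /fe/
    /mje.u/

/ru/ — σ1 onset /r/, coda /∅/ ok → licit
/mga/ — violates constraint 4: syllable 1 onset /mg/: /m/ (nasal, 3) → /g/ (stop, 1) does not rise → illicit
/fe/ — σ1 onset /f/, coda /∅/ ok → licit
/mje.u/ — σ1 onset /mj/ (3→5 rises), coda /∅/ ok; σ2 onset /∅/, coda /∅/ ok → licit
Licit: /ru/, /fe/, /mje.u/ → 3.

3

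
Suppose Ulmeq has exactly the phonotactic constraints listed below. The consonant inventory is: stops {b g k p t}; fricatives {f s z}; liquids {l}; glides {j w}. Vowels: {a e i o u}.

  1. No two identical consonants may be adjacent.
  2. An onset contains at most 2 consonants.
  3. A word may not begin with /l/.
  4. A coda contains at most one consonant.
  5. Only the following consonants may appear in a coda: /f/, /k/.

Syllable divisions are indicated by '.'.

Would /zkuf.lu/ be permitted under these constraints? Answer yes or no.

yes

/zkuf.lu/ — σ1 onset /zk/ (2C), coda /f/ ok; σ2 onset /l/, coda /∅/ ok → permitted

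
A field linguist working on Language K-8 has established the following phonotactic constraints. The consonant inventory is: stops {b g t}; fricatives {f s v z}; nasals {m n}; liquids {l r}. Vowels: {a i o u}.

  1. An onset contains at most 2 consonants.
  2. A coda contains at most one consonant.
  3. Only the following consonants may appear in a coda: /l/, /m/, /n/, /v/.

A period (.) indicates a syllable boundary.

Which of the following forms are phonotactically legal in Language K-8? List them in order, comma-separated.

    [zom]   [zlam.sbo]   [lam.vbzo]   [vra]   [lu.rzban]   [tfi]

[zom], [zlam.sbo], [vra], [tfi]

[zom] — σ1 onset /z/, coda /m/ ok → phonotactically legal
[zlam.sbo] — σ1 onset /zl/ (2C), coda /m/ ok; σ2 onset /sb/ (2C), coda /∅/ ok → phonotactically legal
[lam.vbzo] — violates constraint 1: syllable 2 onset /vbz/ has 3 consonants (> 2) → phonotactically illegal
[vra] — σ1 onset /vr/ (2C), coda /∅/ ok → phonotactically legal
[lu.rzban] — violates constraint 1: syllable 2 onset /rzb/ has 3 consonants (> 2) → phonotactically illegal
[tfi] — σ1 onset /tf/ (2C), coda /∅/ ok → phonotactically legal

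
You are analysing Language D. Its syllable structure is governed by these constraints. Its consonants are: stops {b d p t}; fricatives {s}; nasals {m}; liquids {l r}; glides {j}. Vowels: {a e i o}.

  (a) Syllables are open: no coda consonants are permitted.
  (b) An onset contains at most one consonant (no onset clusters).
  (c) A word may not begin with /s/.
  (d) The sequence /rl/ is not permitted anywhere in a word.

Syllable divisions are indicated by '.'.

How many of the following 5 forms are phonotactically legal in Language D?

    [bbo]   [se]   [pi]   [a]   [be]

3

[bbo] — violates constraint (b): syllable 1 onset /bb/ has 2 consonants (> 1) → phonotactically illegal
[se] — violates constraint (c): word begins with /s/ → phonotactically illegal
[pi] — σ1 onset /p/, coda /∅/ ok → phonotactically legal
[a] — σ1 onset /∅/, coda /∅/ ok → phonotactically legal
[be] — σ1 onset /b/, coda /∅/ ok → phonotactically legal
Phonotactically legal: [pi], [a], [be] → 3.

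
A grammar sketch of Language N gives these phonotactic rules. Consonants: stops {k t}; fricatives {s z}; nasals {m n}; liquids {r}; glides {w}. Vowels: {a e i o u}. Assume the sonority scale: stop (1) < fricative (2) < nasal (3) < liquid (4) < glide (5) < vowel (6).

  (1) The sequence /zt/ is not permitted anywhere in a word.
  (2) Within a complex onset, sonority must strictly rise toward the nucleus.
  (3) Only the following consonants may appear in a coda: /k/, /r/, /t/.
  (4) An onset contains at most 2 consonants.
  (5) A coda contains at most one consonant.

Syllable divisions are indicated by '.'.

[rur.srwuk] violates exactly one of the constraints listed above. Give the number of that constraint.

[rur.srwuk]: syllable 2 onset /srw/ has 3 consonants (> 2).
This is a violation of constraint 4: "An onset contains at most 2 consonants."
The remaining constraints (1, 2, 3, 5) are satisfied.

4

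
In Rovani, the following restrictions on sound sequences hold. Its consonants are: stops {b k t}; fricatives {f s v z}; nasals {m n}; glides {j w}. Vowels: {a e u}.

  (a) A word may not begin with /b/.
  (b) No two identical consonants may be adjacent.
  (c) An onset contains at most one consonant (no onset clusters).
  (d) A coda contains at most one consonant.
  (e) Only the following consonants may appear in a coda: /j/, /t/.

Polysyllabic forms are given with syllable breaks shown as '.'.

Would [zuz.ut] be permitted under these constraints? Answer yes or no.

no

[zuz.ut] — violates constraint (e): syllable 1 coda contains /z/, which is not a licensed coda consonant → not permitted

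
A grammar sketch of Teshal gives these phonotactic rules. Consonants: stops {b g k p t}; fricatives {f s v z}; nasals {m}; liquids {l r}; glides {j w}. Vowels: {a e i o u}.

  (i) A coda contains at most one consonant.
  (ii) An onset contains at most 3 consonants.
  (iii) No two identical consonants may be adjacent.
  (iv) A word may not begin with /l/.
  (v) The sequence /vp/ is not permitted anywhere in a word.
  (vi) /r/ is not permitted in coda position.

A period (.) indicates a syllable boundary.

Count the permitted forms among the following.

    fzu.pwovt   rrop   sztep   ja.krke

fzu.pwovt — violates constraint (i): syllable 2 coda /vt/ has 2 consonants (> 1) → not permitted
rrop — violates constraint (iii): adjacent identical consonants /rr/ → not permitted
sztep — σ1 onset /szt/ (3C), coda /p/ ok → permitted
ja.krke — σ1 onset /j/, coda /∅/ ok; σ2 onset /krk/ (3C), coda /∅/ ok → permitted
Permitted: sztep, ja.krke → 2.

2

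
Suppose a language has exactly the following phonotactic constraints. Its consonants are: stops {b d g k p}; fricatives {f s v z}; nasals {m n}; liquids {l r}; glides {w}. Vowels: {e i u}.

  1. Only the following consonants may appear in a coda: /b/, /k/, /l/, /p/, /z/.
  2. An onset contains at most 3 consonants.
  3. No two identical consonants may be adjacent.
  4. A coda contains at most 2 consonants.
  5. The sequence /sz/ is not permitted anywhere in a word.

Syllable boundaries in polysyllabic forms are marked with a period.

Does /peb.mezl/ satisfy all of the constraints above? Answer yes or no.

/peb.mezl/ — σ1 onset /p/, coda /b/ ok; σ2 onset /m/, coda /zl/ (2C) ok → permitted

yes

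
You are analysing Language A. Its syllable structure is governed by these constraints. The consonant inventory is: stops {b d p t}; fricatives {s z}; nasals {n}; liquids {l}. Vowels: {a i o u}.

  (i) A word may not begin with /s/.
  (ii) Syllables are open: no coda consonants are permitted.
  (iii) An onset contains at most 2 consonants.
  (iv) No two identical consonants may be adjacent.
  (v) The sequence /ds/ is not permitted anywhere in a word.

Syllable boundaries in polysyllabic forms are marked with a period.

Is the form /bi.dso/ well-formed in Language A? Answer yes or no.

/bi.dso/ — violates constraint (v): contains banned sequence /ds/ → ill-formed

no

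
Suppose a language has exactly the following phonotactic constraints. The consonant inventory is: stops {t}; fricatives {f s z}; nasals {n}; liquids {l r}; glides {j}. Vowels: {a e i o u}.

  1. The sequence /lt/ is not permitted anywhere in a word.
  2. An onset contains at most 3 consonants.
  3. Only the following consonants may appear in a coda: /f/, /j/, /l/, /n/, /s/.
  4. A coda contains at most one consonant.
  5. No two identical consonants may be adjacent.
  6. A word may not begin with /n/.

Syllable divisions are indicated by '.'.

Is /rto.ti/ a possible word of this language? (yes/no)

/rto.ti/ — σ1 onset /rt/ (2C), coda /∅/ ok; σ2 onset /t/, coda /∅/ ok → permitted

yes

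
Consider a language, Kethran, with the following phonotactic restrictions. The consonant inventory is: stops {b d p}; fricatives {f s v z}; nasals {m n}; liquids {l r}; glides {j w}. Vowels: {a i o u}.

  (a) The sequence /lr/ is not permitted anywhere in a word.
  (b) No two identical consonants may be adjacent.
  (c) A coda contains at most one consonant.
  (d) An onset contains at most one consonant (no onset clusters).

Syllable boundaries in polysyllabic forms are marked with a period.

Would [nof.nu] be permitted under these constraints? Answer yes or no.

yes

[nof.nu] — σ1 onset /n/, coda /f/ ok; σ2 onset /n/, coda /∅/ ok → permitted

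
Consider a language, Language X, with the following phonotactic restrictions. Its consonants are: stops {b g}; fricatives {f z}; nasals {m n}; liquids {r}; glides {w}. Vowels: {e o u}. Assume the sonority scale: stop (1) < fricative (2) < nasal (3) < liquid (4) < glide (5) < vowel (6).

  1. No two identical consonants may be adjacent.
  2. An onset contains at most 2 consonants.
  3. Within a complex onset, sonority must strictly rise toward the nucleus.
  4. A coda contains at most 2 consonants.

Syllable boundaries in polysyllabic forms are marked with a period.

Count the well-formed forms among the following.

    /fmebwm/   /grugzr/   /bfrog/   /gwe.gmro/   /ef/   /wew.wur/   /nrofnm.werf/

/fmebwm/ — violates constraint 4: syllable 1 coda /bwm/ has 3 consonants (> 2) → ill-formed
/grugzr/ — violates constraint 4: syllable 1 coda /gzr/ has 3 consonants (> 2) → ill-formed
/bfrog/ — violates constraint 2: syllable 1 onset /bfr/ has 3 consonants (> 2) → ill-formed
/gwe.gmro/ — violates constraint 2: syllable 2 onset /gmr/ has 3 consonants (> 2) → ill-formed
/ef/ — σ1 onset /∅/, coda /f/ ok → well-formed
/wew.wur/ — violates constraint 1: adjacent identical consonants /ww/ → ill-formed
/nrofnm.werf/ — violates constraint 4: syllable 1 coda /fnm/ has 3 consonants (> 2) → ill-formed
Well-formed: /ef/ → 1.

1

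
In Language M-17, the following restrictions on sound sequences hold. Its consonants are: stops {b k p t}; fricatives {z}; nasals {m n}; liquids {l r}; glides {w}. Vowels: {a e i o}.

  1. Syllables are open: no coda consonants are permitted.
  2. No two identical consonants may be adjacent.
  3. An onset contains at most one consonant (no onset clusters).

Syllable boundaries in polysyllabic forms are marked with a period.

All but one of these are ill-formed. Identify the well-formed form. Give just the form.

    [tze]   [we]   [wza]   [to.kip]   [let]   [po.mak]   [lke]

[tze] — violates constraint 3: syllable 1 onset /tz/ has 2 consonants (> 1) → ill-formed
[we] — σ1 onset /w/, coda /∅/ ok → well-formed
[wza] — violates constraint 3: syllable 1 onset /wz/ has 2 consonants (> 1) → ill-formed
[to.kip] — violates constraint 1: syllable 2 coda /p/ has 1 consonant (> 0) → ill-formed
[let] — violates constraint 1: syllable 1 coda /t/ has 1 consonant (> 0) → ill-formed
[po.mak] — violates constraint 1: syllable 2 coda /k/ has 1 consonant (> 0) → ill-formed
[lke] — violates constraint 3: syllable 1 onset /lk/ has 2 consonants (> 1) → ill-formed

[we]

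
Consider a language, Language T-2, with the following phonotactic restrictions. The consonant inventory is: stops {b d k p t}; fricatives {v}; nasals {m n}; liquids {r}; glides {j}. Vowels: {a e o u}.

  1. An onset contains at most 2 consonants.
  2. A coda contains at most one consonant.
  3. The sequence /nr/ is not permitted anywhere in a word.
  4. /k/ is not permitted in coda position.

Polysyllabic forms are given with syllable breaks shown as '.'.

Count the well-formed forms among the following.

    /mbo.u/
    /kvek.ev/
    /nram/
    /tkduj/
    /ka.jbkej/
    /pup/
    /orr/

/mbo.u/ — σ1 onset /mb/ (2C), coda /∅/ ok; σ2 onset /∅/, coda /∅/ ok → well-formed
/kvek.ev/ — violates constraint 4: syllable 1 coda contains /k/ → ill-formed
/nram/ — violates constraint 3: contains banned sequence /nr/ → ill-formed
/tkduj/ — violates constraint 1: syllable 1 onset /tkd/ has 3 consonants (> 2) → ill-formed
/ka.jbkej/ — violates constraint 1: syllable 2 onset /jbk/ has 3 consonants (> 2) → ill-formed
/pup/ — σ1 onset /p/, coda /p/ ok → well-formed
/orr/ — violates constraint 2: syllable 1 coda /rr/ has 2 consonants (> 1) → ill-formed
Well-formed: /mbo.u/, /pup/ → 2.

2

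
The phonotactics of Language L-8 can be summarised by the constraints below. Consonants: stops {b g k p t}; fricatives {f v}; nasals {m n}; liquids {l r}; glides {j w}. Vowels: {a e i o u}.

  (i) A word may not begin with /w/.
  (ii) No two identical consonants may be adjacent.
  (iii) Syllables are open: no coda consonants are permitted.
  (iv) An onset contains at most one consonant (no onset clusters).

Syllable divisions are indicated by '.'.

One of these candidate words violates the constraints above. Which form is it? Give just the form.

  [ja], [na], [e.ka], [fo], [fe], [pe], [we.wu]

[we.wu]

[ja] — σ1 onset /j/, coda /∅/ ok → licit
[na] — σ1 onset /n/, coda /∅/ ok → licit
[e.ka] — σ1 onset /∅/, coda /∅/ ok; σ2 onset /k/, coda /∅/ ok → licit
[fo] — σ1 onset /f/, coda /∅/ ok → licit
[fe] — σ1 onset /f/, coda /∅/ ok → licit
[pe] — σ1 onset /p/, coda /∅/ ok → licit
[we.wu] — violates constraint (i): word begins with /w/ → illicit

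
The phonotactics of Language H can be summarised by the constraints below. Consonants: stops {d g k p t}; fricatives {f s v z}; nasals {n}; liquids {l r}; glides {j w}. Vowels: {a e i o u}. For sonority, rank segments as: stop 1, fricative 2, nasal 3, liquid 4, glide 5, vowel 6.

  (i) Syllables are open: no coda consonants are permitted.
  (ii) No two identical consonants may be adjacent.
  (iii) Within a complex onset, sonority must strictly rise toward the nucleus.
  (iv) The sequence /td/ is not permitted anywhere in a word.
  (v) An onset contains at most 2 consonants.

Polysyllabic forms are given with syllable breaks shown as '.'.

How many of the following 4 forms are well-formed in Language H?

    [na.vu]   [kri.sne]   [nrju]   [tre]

3

[na.vu] — σ1 onset /n/, coda /∅/ ok; σ2 onset /v/, coda /∅/ ok → well-formed
[kri.sne] — σ1 onset /kr/ (1→4 rises), coda /∅/ ok; σ2 onset /sn/ (2→3 rises), coda /∅/ ok → well-formed
[nrju] — violates constraint (v): syllable 1 onset /nrj/ has 3 consonants (> 2) → ill-formed
[tre] — σ1 onset /tr/ (1→4 rises), coda /∅/ ok → well-formed
Well-formed: [na.vu], [kri.sne], [tre] → 3.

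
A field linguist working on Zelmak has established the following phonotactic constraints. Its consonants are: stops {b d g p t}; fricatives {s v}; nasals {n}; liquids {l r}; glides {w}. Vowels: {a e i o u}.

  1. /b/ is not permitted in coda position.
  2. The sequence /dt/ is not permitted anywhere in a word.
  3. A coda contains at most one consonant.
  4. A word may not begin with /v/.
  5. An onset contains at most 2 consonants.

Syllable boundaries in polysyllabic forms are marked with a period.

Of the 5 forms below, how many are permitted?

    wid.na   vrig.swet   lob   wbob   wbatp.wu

wid.na — σ1 onset /w/, coda /d/ ok; σ2 onset /n/, coda /∅/ ok → permitted
vrig.swet — violates constraint 4: word begins with /v/ → not permitted
lob — violates constraint 1: syllable 1 coda contains /b/ → not permitted
wbob — violates constraint 1: syllable 1 coda contains /b/ → not permitted
wbatp.wu — violates constraint 3: syllable 1 coda /tp/ has 2 consonants (> 1) → not permitted
Permitted: wid.na → 1.

1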